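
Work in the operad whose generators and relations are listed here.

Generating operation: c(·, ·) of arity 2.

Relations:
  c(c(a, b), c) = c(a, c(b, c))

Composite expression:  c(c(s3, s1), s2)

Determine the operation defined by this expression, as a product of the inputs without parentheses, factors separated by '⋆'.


s3 ⋆ s1 ⋆ s2

All parenthesizations of c agree; list the s-inputs left to right.
c(s3, s1) reduces to s3 ⋆ s1
c(c(s3, s1), s2) reduces to s3 ⋆ s1 ⋆ s2


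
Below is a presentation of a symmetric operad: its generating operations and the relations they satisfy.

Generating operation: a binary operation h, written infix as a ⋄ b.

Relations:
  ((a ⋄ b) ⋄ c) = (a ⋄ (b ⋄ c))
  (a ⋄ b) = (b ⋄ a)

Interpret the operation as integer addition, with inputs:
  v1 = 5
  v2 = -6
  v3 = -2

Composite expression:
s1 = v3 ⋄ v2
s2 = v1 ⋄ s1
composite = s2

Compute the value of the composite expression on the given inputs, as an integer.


-3

(v3 ⋄ v2) = -8
(v1 ⋄ (v3 ⋄ v2)) = -3


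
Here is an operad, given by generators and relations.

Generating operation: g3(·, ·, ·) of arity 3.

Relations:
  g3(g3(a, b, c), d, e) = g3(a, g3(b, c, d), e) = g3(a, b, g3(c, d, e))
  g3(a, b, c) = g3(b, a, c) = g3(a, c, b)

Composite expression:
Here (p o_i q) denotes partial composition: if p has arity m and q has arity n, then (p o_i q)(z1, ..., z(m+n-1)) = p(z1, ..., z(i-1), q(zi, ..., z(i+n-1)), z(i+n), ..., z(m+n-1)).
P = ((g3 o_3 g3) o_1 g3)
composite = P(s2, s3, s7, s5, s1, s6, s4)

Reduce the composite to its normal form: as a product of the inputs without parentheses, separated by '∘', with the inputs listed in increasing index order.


Shape and order are irrelevant to g3; the s-input set decides.
g3(s2, s3, s7) collapses to s2 ∘ s3 ∘ s7
g3(s1, s6, s4) collapses to s1 ∘ s6 ∘ s4
g3(g3(s2, s3, s7), s5, g3(s1, s6, s4)) collapses to s2 ∘ s3 ∘ s7 ∘ s5 ∘ s1 ∘ s6 ∘ s4
reordering the factors by index: s1 ∘ s2 ∘ s3 ∘ s4 ∘ s5 ∘ s6 ∘ s7

s1 ∘ s2 ∘ s3 ∘ s4 ∘ s5 ∘ s6 ∘ s7


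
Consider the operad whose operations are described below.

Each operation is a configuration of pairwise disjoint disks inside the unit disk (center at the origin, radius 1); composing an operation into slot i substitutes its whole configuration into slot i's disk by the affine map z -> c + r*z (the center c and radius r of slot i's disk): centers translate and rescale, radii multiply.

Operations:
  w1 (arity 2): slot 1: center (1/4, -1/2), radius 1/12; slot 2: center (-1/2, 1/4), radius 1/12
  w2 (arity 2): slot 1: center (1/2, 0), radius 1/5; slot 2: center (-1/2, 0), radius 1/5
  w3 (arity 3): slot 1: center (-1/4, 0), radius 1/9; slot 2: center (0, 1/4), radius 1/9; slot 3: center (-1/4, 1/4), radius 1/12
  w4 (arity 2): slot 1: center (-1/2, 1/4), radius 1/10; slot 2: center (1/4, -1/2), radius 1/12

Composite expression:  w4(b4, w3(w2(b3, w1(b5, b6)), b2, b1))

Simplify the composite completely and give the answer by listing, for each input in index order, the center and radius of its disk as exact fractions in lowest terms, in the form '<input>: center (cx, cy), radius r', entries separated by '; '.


b1: center (11/48, -23/48), radius 1/144; b2: center (1/4, -23/48), radius 1/108; b3: center (101/432, -1/2), radius 1/540; b4: center (-1/2, 1/4), radius 1/10; b5: center (9/40, -541/1080), radius 1/6480; b6: center (161/720, -1079/2160), radius 1/6480

Nesting under w4 composes maps z -> c + r*z down each b-path.
tracing b4 down its 1-map path: center (-1/2, 1/4), radius 1/10
tracing b3 down its 3-map path: center (101/432, -1/2), radius 1/540
tracing b5 down its 4-map path: center (9/40, -541/1080), radius 1/6480
tracing b6 down its 4-map path: center (161/720, -1079/2160), radius 1/6480
tracing b2 down its 2-map path: center (1/4, -23/48), radius 1/108
tracing b1 down its 2-map path: center (11/48, -23/48), radius 1/144


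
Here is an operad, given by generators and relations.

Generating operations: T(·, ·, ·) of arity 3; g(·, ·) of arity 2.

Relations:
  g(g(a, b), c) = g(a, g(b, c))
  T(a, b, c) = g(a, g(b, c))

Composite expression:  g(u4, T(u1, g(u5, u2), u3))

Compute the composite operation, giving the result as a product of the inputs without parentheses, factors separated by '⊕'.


u4 ⊕ u1 ⊕ u5 ⊕ u2 ⊕ u3

The g-tree's shape is irrelevant; the u-reading-order decides.
g(u5, u2) flattens to u5 ⊕ u2
T(u1, g(u5, u2), u3) flattens to u1 ⊕ u5 ⊕ u2 ⊕ u3
g(u4, T(u1, g(u5, u2), u3)) flattens to u4 ⊕ u1 ⊕ u5 ⊕ u2 ⊕ u3


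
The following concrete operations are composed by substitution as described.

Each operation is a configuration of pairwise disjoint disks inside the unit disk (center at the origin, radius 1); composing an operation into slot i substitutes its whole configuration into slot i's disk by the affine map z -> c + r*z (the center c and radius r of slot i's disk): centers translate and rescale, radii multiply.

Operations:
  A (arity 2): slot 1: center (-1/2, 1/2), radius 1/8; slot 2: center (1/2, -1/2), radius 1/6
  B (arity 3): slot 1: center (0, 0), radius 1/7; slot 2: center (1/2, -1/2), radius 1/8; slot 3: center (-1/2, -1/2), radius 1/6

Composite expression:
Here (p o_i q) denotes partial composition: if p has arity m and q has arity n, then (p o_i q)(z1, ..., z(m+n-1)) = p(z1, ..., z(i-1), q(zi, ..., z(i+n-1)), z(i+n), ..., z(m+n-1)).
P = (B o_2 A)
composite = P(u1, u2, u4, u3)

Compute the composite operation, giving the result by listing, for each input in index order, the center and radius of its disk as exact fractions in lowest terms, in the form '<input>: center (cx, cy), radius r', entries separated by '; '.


u1: center (0, 0), radius 1/7; u2: center (7/16, -7/16), radius 1/64; u3: center (-1/2, -1/2), radius 1/6; u4: center (9/16, -9/16), radius 1/48


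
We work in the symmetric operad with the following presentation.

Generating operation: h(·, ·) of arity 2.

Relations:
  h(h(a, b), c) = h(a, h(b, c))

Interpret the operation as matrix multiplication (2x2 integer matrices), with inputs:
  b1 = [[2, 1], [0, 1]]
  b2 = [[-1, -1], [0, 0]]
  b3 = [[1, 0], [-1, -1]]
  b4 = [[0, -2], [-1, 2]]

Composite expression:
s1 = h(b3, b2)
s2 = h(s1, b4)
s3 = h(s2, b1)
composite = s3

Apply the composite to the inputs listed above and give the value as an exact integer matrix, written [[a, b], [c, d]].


[[2, 1], [-2, -1]]

h(b3, b2) = [[-1, -1], [1, 1]]
h(h(b3, b2), b4) = [[1, 0], [-1, 0]]
h(h(h(b3, b2), b4), b1) = [[2, 1], [-2, -1]]


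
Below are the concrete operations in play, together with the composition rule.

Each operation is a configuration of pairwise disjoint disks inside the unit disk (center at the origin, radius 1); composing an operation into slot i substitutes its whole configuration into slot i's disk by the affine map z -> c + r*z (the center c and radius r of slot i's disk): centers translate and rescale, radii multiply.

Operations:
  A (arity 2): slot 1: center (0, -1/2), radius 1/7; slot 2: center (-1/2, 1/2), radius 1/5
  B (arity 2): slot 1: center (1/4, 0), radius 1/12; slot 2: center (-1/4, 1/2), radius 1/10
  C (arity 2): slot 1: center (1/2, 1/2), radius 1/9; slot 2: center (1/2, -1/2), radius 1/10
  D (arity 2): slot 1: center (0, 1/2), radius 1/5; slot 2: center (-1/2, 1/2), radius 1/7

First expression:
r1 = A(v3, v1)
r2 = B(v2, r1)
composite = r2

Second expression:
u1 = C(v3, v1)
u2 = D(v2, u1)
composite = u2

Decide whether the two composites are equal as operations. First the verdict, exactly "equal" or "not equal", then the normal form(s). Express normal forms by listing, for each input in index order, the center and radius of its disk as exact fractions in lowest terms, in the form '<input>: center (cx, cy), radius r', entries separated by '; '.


not equal; first: v1: center (-3/10, 11/20), radius 1/50; v2: center (1/4, 0), radius 1/12; v3: center (-1/4, 9/20), radius 1/70; second: v1: center (-3/7, 3/7), radius 1/70; v2: center (0, 1/2), radius 1/5; v3: center (-3/7, 4/7), radius 1/63

In normal form, the first expression is v1: center (-3/10, 11/20), radius 1/50; v2: center (1/4, 0), radius 1/12; v3: center (-1/4, 9/20), radius 1/70
In normal form, the second expression is v1: center (-3/7, 3/7), radius 1/70; v2: center (0, 1/2), radius 1/5; v3: center (-3/7, 4/7), radius 1/63
The forms do not match — not equal.


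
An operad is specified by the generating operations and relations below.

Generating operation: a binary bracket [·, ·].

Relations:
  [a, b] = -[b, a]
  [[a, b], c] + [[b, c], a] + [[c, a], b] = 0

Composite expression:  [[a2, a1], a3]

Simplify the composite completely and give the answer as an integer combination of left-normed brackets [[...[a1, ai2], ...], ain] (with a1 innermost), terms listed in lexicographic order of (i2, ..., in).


-[[a1, a2], a3]

Antisymmetry and Jacobi reduce to a1-anchored left-normed brackets.
Composite bracket: [[a2, a1], a3]
Under [a, b] = ab - ba we get 4 signed associative words (2^2 = 4).
Words beginning with a1 determine it all:
  sign of a1a2a3 is -1, so it contributes -[[a1, a2], a3]


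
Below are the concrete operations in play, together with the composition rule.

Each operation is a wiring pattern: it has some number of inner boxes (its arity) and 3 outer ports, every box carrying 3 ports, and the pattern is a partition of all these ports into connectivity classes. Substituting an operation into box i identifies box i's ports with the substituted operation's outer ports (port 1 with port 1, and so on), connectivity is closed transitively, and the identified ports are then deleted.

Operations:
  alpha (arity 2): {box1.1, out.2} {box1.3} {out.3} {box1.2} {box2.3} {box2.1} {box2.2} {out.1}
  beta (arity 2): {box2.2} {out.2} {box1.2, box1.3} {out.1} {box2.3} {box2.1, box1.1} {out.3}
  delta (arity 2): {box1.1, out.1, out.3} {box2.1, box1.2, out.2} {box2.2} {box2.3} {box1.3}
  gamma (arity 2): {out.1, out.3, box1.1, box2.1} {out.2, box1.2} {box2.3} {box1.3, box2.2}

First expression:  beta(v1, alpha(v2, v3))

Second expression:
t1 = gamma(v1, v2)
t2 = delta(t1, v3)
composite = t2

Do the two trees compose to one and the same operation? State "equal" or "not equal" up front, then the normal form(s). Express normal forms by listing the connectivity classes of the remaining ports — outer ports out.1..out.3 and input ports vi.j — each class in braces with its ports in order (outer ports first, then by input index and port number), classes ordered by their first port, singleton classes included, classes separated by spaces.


not equal — first {out.1} {out.2} {out.3} {v1.1} {v1.2, v1.3} {v2.1} {v2.2} {v2.3} {v3.1} {v3.2} {v3.3}, second {out.1, out.3, v1.1, v2.1} {out.2, v1.2, v3.1} {v1.3, v2.2} {v2.3} {v3.2} {v3.3}

In normal form, the first expression is {out.1} {out.2} {out.3} {v1.1} {v1.2, v1.3} {v2.1} {v2.2} {v2.3} {v3.1} {v3.2} {v3.3}
In normal form, the second expression is {out.1, out.3, v1.1, v2.1} {out.2, v1.2, v3.1} {v1.3, v2.2} {v2.3} {v3.2} {v3.3}
Different reductions; not equal.


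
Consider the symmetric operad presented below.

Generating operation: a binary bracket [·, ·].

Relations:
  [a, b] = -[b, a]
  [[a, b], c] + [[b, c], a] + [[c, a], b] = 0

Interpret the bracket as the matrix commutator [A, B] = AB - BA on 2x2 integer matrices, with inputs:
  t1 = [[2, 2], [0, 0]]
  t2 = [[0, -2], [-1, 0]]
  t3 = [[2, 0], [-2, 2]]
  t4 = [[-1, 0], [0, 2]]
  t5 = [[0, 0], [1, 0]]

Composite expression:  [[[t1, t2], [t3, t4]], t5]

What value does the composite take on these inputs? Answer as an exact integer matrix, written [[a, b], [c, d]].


[[0, 0], [48, 0]]

[t1, t2] = [[-2, -4], [2, 2]]
[t3, t4] = [[0, 0], [6, 0]]
[[t1, t2], [t3, t4]] = [[-24, 0], [24, 24]]
[[[t1, t2], [t3, t4]], t5] = [[0, 0], [48, 0]]


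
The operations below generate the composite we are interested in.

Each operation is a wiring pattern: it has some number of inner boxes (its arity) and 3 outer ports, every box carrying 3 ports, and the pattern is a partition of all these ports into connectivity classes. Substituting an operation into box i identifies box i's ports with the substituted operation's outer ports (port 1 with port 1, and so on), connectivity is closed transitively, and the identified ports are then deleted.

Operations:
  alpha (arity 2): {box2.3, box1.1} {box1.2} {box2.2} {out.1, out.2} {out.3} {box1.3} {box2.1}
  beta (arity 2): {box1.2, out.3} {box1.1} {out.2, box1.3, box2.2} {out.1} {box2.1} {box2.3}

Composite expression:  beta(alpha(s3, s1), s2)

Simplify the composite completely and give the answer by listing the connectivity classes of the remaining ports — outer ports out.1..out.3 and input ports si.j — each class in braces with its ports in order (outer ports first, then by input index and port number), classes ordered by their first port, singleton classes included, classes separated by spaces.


{out.1} {out.2, s2.2} {out.3} {s1.1} {s1.2} {s1.3, s3.1} {s2.1} {s2.3} {s3.2} {s3.3}

Connectivity passes through glued beta-boundaries; trace each wire chain.
after alpha, the pattern on (s3, s1) reads {out.1, out.2} {out.3} {s1.1} {s1.2} {s1.3, s3.1} {s3.2} {s3.3} (out.j = its outer ports)
after beta, the pattern on (s3, s1, s2) reads {out.1} {out.2, s2.2} {out.3} {s1.1} {s1.2} {s1.3, s3.1} {s2.1} {s2.3} {s3.2} {s3.3} (out.j = its outer ports)


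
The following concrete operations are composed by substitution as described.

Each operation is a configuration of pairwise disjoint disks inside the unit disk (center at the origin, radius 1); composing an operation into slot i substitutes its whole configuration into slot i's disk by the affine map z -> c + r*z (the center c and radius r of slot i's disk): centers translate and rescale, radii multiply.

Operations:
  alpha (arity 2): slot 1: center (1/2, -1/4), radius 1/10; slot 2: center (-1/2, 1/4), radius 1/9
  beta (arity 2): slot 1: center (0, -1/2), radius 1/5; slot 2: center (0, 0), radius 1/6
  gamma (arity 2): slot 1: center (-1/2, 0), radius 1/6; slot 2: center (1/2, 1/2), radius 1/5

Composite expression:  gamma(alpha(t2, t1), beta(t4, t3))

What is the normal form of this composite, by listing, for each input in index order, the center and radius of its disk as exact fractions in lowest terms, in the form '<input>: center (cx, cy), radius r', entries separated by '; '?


t1: center (-7/12, 1/24), radius 1/54; t2: center (-5/12, -1/24), radius 1/60; t3: center (1/2, 1/2), radius 1/30; t4: center (1/2, 2/5), radius 1/25


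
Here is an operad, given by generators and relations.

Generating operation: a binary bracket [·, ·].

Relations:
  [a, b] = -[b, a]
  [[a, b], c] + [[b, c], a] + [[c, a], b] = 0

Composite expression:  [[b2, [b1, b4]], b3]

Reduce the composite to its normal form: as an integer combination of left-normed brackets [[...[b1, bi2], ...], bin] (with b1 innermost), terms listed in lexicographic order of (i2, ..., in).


In the tensor algebra, words opening b1 carry the b1-anchored form.
Composite bracket: [[b2, [b1, b4]], b3]
Expanding via [a, b] = ab - ba: 8 signed words (2^3 = 8).
The b1-initial words carry the normal form:
  b1b4b2b3 (sign -1) contributes -[[[b1, b4], b2], b3]

-[[[b1, b4], b2], b3]


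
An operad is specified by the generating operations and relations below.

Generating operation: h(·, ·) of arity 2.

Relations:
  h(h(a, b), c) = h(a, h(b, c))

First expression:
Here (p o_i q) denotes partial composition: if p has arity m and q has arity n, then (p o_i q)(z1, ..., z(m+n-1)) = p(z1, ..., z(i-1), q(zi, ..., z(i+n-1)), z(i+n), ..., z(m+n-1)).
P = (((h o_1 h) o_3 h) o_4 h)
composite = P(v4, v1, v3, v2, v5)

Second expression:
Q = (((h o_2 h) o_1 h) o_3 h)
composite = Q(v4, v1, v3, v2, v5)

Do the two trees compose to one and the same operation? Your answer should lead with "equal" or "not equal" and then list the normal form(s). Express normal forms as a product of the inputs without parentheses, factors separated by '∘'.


The first composite normalizes to v4 ∘ v1 ∘ v3 ∘ v2 ∘ v5
The second composite normalizes to v4 ∘ v1 ∘ v3 ∘ v2 ∘ v5
Both agree, so they are equal.

equal — both sides give v4 ∘ v1 ∘ v3 ∘ v2 ∘ v5


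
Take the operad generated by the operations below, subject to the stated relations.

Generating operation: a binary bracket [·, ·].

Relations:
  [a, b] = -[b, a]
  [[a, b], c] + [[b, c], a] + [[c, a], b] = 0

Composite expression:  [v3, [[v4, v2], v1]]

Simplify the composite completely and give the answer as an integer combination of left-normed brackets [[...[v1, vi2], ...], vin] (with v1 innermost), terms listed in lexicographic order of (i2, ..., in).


A multilinear Lie element is pinned by v1-initial words (v1 innermost).
Composite bracket: [v3, [[v4, v2], v1]]
Full expansion: 8 signed words from ab - ba (2^3 = 8).
Keep just the words that open with v1:
  v1v2v4v3 (sign -1) contributes -[[[v1, v2], v4], v3]
  v1v4v2v3 (sign +1) contributes +[[[v1, v4], v2], v3]

-[[[v1, v2], v4], v3] + [[[v1, v4], v2], v3]


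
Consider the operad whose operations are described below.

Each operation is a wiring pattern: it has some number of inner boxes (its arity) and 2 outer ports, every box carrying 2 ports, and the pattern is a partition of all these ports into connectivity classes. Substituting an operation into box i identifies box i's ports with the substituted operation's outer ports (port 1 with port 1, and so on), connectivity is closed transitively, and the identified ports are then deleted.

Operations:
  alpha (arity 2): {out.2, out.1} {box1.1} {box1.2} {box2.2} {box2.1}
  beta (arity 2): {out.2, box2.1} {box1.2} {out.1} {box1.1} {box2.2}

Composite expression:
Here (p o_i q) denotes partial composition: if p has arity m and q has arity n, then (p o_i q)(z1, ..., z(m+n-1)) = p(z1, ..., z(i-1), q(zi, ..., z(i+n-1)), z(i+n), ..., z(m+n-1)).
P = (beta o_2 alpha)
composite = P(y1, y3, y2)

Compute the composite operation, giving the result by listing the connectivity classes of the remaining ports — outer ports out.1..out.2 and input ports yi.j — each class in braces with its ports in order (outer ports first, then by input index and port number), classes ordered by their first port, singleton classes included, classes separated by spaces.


{out.1} {out.2} {y1.1} {y1.2} {y2.1} {y2.2} {y3.1} {y3.2}


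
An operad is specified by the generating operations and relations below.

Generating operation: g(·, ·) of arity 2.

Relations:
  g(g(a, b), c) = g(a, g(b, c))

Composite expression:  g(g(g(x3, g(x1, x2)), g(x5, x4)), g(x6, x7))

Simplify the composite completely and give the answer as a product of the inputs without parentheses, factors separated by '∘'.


x3 ∘ x1 ∘ x2 ∘ x5 ∘ x4 ∘ x6 ∘ x7

Associativity of g dissolves the nesting; only the x-input order survives.
g(x1, x2) linearizes to x1 ∘ x2
g(x3, g(x1, x2)) linearizes to x3 ∘ x1 ∘ x2
g(x5, x4) linearizes to x5 ∘ x4
g(g(x3, g(x1, x2)), g(x5, x4)) linearizes to x3 ∘ x1 ∘ x2 ∘ x5 ∘ x4
g(x6, x7) linearizes to x6 ∘ x7
g(g(g(x3, g(x1, x2)), g(x5, x4)), g(x6, x7)) linearizes to x3 ∘ x1 ∘ x2 ∘ x5 ∘ x4 ∘ x6 ∘ x7


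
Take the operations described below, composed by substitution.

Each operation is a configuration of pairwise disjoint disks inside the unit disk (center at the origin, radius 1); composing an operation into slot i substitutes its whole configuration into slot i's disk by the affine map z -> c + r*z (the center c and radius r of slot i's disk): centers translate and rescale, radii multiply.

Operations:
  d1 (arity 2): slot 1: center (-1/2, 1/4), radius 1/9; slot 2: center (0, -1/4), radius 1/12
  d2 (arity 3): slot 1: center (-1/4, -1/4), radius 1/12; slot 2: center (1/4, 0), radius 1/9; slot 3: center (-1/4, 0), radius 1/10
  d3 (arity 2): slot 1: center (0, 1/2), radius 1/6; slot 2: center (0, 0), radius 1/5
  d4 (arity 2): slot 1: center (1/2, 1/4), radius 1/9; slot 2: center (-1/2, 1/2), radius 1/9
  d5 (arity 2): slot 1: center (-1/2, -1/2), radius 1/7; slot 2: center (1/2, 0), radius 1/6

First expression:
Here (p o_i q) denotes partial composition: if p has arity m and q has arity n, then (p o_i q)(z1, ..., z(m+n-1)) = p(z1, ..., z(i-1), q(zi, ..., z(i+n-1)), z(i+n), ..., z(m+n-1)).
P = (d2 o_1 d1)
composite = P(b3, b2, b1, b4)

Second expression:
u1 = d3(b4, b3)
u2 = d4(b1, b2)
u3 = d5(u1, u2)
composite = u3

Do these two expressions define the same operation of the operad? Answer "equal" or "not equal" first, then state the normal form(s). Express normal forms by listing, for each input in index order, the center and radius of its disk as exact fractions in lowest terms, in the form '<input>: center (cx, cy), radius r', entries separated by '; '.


not equal; the first gives b1: center (1/4, 0), radius 1/9; b2: center (-1/4, -13/48), radius 1/144; b3: center (-7/24, -11/48), radius 1/108; b4: center (-1/4, 0), radius 1/10 and the second b1: center (7/12, 1/24), radius 1/54; b2: center (5/12, 1/12), radius 1/54; b3: center (-1/2, -1/2), radius 1/35; b4: center (-1/2, -3/7), radius 1/42

The first composite normalizes to b1: center (1/4, 0), radius 1/9; b2: center (-1/4, -13/48), radius 1/144; b3: center (-7/24, -11/48), radius 1/108; b4: center (-1/4, 0), radius 1/10
The second composite normalizes to b1: center (7/12, 1/24), radius 1/54; b2: center (5/12, 1/12), radius 1/54; b3: center (-1/2, -1/2), radius 1/35; b4: center (-1/2, -3/7), radius 1/42
Distinct normal forms: not equal.


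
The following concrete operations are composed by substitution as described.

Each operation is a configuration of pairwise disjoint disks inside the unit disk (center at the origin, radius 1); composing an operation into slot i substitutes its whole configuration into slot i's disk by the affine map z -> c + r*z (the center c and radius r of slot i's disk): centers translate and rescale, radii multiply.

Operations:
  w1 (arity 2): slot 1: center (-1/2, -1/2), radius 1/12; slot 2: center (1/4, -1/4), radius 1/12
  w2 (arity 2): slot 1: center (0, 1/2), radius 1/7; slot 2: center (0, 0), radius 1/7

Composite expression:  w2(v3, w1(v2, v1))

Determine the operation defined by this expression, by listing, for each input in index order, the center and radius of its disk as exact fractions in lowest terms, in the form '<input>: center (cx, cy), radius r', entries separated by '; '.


v1: center (1/28, -1/28), radius 1/84; v2: center (-1/14, -1/14), radius 1/84; v3: center (0, 1/2), radius 1/7

Nesting under w2 composes maps z -> c + r*z down each v-path.
v3: after 1 affine step, its disk has center (0, 1/2), radius 1/7
v2: after 2 affine steps, its disk has center (-1/14, -1/14), radius 1/84
v1: after 2 affine steps, its disk has center (1/28, -1/28), radius 1/84


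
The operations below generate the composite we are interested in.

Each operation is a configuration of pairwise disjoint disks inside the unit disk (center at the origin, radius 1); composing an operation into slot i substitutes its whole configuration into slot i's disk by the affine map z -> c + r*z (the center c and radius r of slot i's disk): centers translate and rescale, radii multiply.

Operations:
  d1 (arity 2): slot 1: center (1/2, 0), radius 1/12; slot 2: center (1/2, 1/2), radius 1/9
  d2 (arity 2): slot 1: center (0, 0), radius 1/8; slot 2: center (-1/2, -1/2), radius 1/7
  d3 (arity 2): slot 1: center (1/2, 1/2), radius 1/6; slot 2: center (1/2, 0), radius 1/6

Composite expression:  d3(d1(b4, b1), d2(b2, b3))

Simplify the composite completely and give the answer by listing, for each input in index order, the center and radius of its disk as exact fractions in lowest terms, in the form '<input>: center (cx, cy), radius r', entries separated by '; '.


b1: center (7/12, 7/12), radius 1/54; b2: center (1/2, 0), radius 1/48; b3: center (5/12, -1/12), radius 1/42; b4: center (7/12, 1/2), radius 1/72

Below d3, radii multiply path by path; the b-disk centers shift.
tracing b4 down its 2-map path: center (7/12, 1/2), radius 1/72
tracing b1 down its 2-map path: center (7/12, 7/12), radius 1/54
tracing b2 down its 2-map path: center (1/2, 0), radius 1/48
tracing b3 down its 2-map path: center (5/12, -1/12), radius 1/42


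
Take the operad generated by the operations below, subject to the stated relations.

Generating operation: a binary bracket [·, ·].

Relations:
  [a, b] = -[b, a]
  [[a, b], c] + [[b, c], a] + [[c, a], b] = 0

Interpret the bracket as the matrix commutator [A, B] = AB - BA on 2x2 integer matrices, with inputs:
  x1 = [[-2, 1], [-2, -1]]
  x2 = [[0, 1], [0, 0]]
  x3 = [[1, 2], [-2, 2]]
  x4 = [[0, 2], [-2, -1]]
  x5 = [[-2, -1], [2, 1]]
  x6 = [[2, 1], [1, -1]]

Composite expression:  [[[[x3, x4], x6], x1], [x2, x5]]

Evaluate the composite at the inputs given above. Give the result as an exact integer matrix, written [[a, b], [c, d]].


[[-36, -120], [48, 36]]

[x3, x4] = [[0, -4], [-4, 0]]
[[x3, x4], x6] = [[0, 12], [-12, 0]]
[[[x3, x4], x6], x1] = [[-12, 12], [12, 12]]
[x2, x5] = [[2, 3], [0, -2]]
[[[[x3, x4], x6], x1], [x2, x5]] = [[-36, -120], [48, 36]]


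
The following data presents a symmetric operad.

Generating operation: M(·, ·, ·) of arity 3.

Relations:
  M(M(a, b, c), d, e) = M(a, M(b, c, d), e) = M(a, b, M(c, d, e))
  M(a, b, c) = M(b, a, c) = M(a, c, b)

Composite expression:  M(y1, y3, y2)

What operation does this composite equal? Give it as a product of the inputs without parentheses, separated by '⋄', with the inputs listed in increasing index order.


y1 ⋄ y2 ⋄ y3

Reordering under M is free, so list the y-inputs canonically.
M(y1, y3, y2) linearizes to y1 ⋄ y3 ⋄ y2
rearranged into index order: y1 ⋄ y2 ⋄ y3


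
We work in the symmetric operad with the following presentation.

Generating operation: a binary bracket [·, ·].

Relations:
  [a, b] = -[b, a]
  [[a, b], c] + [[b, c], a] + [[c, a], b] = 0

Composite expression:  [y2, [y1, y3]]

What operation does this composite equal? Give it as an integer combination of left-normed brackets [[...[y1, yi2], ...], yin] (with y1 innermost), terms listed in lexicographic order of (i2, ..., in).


-[[y1, y3], y2]


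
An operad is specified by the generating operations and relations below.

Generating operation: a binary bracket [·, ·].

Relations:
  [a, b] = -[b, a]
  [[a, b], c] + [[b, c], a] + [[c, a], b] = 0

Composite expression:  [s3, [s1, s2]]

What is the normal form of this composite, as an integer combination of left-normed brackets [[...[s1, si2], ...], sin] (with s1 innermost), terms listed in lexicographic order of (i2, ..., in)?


-[[s1, s2], s3]


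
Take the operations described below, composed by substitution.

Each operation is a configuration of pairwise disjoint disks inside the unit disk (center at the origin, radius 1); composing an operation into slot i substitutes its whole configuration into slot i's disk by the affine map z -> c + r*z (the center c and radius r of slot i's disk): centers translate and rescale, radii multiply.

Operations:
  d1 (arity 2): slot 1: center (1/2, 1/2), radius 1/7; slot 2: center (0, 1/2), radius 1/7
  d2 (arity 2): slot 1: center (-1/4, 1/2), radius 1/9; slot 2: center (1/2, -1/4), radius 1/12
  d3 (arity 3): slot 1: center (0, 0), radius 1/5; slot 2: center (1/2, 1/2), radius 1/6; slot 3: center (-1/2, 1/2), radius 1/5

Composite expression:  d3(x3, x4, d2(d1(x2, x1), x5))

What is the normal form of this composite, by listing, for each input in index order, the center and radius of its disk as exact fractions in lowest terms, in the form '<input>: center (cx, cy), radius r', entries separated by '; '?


x1: center (-11/20, 11/18), radius 1/315; x2: center (-97/180, 11/18), radius 1/315; x3: center (0, 0), radius 1/5; x4: center (1/2, 1/2), radius 1/6; x5: center (-2/5, 9/20), radius 1/60

Below d3, radii multiply path by path; the x-disk centers shift.
input x3: applying the 1 nested substitution gives center (0, 0), radius 1/5
input x4: applying the 1 nested substitution gives center (1/2, 1/2), radius 1/6
input x2: applying the 3 nested substitutions gives center (-97/180, 11/18), radius 1/315
input x1: applying the 3 nested substitutions gives center (-11/20, 11/18), radius 1/315
input x5: applying the 2 nested substitutions gives center (-2/5, 9/20), radius 1/60


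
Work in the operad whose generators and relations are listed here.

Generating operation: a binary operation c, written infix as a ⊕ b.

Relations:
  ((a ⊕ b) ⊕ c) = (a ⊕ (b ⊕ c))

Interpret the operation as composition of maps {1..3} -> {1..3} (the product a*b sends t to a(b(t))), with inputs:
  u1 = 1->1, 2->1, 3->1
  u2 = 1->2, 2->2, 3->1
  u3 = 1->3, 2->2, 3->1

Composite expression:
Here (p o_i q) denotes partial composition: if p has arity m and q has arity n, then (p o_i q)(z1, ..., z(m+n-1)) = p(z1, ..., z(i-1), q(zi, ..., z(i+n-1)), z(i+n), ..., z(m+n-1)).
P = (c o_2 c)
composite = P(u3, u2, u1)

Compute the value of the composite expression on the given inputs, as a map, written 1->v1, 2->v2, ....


(u2 ⊕ u1) = 1->2, 2->2, 3->2
(u3 ⊕ (u2 ⊕ u1)) = 1->2, 2->2, 3->2

1->2, 2->2, 3->2


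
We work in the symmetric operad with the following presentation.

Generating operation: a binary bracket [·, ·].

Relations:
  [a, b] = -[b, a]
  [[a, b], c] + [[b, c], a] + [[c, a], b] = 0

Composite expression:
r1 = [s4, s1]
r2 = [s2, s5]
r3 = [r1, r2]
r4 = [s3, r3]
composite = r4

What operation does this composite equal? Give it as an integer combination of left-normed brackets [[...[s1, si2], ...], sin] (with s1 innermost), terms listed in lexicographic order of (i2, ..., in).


[[[[s1, s4], s2], s5], s3] - [[[[s1, s4], s5], s2], s3]

Antisymmetry and Jacobi reduce to s1-anchored left-normed brackets.
Composite bracket: [s3, [[s4, s1], [s2, s5]]]
Applying ab - ba throughout gives 16 signed words (2^4 = 16).
Only words starting with s1 matter:
  sign of s1s4s2s5s3 is +1, so it contributes +[[[[s1, s4], s2], s5], s3]
  sign of s1s4s5s2s3 is -1, so it contributes -[[[[s1, s4], s5], s2], s3]


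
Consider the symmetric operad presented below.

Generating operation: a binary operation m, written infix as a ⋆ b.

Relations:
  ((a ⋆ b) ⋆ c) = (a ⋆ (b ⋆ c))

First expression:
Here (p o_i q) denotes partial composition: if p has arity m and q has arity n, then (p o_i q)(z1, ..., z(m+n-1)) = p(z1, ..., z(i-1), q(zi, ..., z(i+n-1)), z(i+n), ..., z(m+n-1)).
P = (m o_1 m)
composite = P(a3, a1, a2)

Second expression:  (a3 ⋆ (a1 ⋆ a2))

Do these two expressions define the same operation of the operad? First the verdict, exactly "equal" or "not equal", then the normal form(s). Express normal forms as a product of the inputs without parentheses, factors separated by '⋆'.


equal; the common form is a3 ⋆ a1 ⋆ a2

The first expression reduces to a3 ⋆ a1 ⋆ a2
The second expression reduces to a3 ⋆ a1 ⋆ a2
One common form — equal.


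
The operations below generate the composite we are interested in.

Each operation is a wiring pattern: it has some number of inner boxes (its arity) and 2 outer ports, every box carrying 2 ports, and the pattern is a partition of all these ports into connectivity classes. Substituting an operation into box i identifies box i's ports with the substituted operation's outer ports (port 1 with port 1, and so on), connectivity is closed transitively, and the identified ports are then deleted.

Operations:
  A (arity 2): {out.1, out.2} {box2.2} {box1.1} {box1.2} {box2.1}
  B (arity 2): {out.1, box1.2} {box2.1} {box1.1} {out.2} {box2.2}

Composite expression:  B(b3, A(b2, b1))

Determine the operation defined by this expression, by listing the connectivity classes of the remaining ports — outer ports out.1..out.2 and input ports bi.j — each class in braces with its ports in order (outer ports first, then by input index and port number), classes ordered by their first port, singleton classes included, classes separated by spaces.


{out.1, b3.2} {out.2} {b1.1} {b1.2} {b2.1} {b2.2} {b3.1}

Two ports join when wires chain via B-identified ports.
the subtree at A composes to {out.1, out.2} {b1.1} {b1.2} {b2.1} {b2.2} on (b2, b1); out.j = own outer ports
the subtree at B composes to {out.1, b3.2} {out.2} {b1.1} {b1.2} {b2.1} {b2.2} {b3.1} on (b3, b2, b1); out.j = own outer ports


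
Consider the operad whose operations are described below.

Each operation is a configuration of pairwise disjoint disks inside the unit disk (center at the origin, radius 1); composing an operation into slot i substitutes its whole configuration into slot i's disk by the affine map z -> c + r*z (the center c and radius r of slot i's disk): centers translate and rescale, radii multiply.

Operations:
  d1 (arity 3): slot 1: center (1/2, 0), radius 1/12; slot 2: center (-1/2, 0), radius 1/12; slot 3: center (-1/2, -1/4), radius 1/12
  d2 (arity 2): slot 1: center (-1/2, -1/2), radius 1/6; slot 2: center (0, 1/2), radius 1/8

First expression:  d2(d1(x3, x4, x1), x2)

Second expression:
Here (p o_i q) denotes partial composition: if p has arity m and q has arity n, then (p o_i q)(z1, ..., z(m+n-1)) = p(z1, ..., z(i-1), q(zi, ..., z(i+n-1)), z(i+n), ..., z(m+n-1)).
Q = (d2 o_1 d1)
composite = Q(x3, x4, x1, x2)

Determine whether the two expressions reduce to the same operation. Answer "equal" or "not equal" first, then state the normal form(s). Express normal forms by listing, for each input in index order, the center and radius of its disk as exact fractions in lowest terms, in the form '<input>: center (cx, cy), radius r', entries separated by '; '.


Reducing the first expression gives x1: center (-7/12, -13/24), radius 1/72; x2: center (0, 1/2), radius 1/8; x3: center (-5/12, -1/2), radius 1/72; x4: center (-7/12, -1/2), radius 1/72
Reducing the second expression gives x1: center (-7/12, -13/24), radius 1/72; x2: center (0, 1/2), radius 1/8; x3: center (-5/12, -1/2), radius 1/72; x4: center (-7/12, -1/2), radius 1/72
Identical normal forms: equal.

equal; the common form is x1: center (-7/12, -13/24), radius 1/72; x2: center (0, 1/2), radius 1/8; x3: center (-5/12, -1/2), radius 1/72; x4: center (-7/12, -1/2), radius 1/72


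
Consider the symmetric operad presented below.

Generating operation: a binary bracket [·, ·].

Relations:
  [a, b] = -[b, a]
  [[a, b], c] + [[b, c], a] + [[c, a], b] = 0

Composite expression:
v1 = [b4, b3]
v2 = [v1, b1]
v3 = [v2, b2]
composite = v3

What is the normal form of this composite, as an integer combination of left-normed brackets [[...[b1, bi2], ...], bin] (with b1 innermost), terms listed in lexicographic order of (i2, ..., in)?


[[[b1, b3], b4], b2] - [[[b1, b4], b3], b2]

Expand each bracket as ab - ba; the b1-initial words give the coefficients.
Composite bracket: [[[b4, b3], b1], b2]
Full expansion: 8 signed words from ab - ba (2^3 = 8).
Collect the words opening with b1:
  b1b3b4b2 (sign +1) contributes +[[[b1, b3], b4], b2]
  b1b4b3b2 (sign -1) contributes -[[[b1, b4], b3], b2]


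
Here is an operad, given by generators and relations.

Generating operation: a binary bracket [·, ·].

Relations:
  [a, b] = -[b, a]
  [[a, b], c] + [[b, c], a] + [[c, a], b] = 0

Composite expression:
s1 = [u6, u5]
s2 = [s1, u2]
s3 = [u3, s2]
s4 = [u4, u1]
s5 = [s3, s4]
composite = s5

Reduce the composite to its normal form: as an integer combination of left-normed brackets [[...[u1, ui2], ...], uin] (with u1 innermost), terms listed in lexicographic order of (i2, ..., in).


-[[[[[u1, u4], u2], u5], u6], u3] + [[[[[u1, u4], u2], u6], u5], u3] + [[[[[u1, u4], u3], u2], u5], u6] - [[[[[u1, u4], u3], u2], u6], u5] - [[[[[u1, u4], u3], u5], u6], u2] + [[[[[u1, u4], u3], u6], u5], u2] + [[[[[u1, u4], u5], u6], u2], u3] - [[[[[u1, u4], u6], u5], u2], u3]

In the tensor algebra, words opening u1 carry the u1-anchored form.
Composite bracket: [[u3, [[u6, u5], u2]], [u4, u1]]
Expanding via [a, b] = ab - ba: 32 signed words (2^5 = 32).
The u1-initial words carry the normal form:
  the word u1u4u2u5u6u3 carries sign -1 and contributes -[[[[[u1, u4], u2], u5], u6], u3]
  the word u1u4u2u6u5u3 carries sign +1 and contributes +[[[[[u1, u4], u2], u6], u5], u3]
  the word u1u4u3u2u5u6 carries sign +1 and contributes +[[[[[u1, u4], u3], u2], u5], u6]
  the word u1u4u3u2u6u5 carries sign -1 and contributes -[[[[[u1, u4], u3], u2], u6], u5]
  the word u1u4u3u5u6u2 carries sign -1 and contributes -[[[[[u1, u4], u3], u5], u6], u2]
  the word u1u4u3u6u5u2 carries sign +1 and contributes +[[[[[u1, u4], u3], u6], u5], u2]
  the word u1u4u5u6u2u3 carries sign +1 and contributes +[[[[[u1, u4], u5], u6], u2], u3]
  the word u1u4u6u5u2u3 carries sign -1 and contributes -[[[[[u1, u4], u6], u5], u2], u3]


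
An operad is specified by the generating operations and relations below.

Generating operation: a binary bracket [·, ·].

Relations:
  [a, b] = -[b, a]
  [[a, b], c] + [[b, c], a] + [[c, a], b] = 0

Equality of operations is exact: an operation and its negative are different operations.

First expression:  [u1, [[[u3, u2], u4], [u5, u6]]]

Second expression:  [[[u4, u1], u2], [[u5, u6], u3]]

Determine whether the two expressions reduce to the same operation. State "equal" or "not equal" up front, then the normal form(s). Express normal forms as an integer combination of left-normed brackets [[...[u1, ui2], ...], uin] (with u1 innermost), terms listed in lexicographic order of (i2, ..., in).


not equal; the first gives -[[[[[u1, u2], u3], u4], u5], u6] + [[[[[u1, u2], u3], u4], u6], u5] + [[[[[u1, u3], u2], u4], u5], u6] - [[[[[u1, u3], u2], u4], u6], u5] + [[[[[u1, u4], u2], u3], u5], u6] - [[[[[u1, u4], u2], u3], u6], u5] - [[[[[u1, u4], u3], u2], u5], u6] + [[[[[u1, u4], u3], u2], u6], u5] + [[[[[u1, u5], u6], u2], u3], u4] - [[[[[u1, u5], u6], u3], u2], u4] - [[[[[u1, u5], u6], u4], u2], u3] + [[[[[u1, u5], u6], u4], u3], u2] - [[[[[u1, u6], u5], u2], u3], u4] + [[[[[u1, u6], u5], u3], u2], u4] + [[[[[u1, u6], u5], u4], u2], u3] - [[[[[u1, u6], u5], u4], u3], u2] and the second [[[[[u1, u4], u2], u3], u5], u6] - [[[[[u1, u4], u2], u3], u6], u5] - [[[[[u1, u4], u2], u5], u6], u3] + [[[[[u1, u4], u2], u6], u5], u3]

The first expression, normalized: -[[[[[u1, u2], u3], u4], u5], u6] + [[[[[u1, u2], u3], u4], u6], u5] + [[[[[u1, u3], u2], u4], u5], u6] - [[[[[u1, u3], u2], u4], u6], u5] + [[[[[u1, u4], u2], u3], u5], u6] - [[[[[u1, u4], u2], u3], u6], u5] - [[[[[u1, u4], u3], u2], u5], u6] + [[[[[u1, u4], u3], u2], u6], u5] + [[[[[u1, u5], u6], u2], u3], u4] - [[[[[u1, u5], u6], u3], u2], u4] - [[[[[u1, u5], u6], u4], u2], u3] + [[[[[u1, u5], u6], u4], u3], u2] - [[[[[u1, u6], u5], u2], u3], u4] + [[[[[u1, u6], u5], u3], u2], u4] + [[[[[u1, u6], u5], u4], u2], u3] - [[[[[u1, u6], u5], u4], u3], u2]
The second expression, normalized: [[[[[u1, u4], u2], u3], u5], u6] - [[[[[u1, u4], u2], u3], u6], u5] - [[[[[u1, u4], u2], u5], u6], u3] + [[[[[u1, u4], u2], u6], u5], u3]
Different reductions; not equal.


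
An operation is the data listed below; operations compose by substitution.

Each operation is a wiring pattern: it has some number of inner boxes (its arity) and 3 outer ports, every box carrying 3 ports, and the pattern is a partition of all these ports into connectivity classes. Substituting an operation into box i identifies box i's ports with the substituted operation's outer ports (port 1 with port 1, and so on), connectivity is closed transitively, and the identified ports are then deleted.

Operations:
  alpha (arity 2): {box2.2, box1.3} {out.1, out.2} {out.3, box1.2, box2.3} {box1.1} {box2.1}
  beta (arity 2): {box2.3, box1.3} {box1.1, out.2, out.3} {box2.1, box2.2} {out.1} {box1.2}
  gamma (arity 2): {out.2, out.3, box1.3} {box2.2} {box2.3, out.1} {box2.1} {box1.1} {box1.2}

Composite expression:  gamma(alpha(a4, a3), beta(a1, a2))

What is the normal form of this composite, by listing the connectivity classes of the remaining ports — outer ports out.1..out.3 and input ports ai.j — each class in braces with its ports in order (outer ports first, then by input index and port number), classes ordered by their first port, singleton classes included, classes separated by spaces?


{out.1, a1.1} {out.2, out.3, a3.3, a4.2} {a1.2} {a1.3, a2.3} {a2.1, a2.2} {a3.1} {a3.2, a4.3} {a4.1}

Two ports join when wires chain via gamma-identified ports.
the subtree at alpha composes to {out.1, out.2} {out.3, a3.3, a4.2} {a3.1} {a3.2, a4.3} {a4.1} on (a4, a3); out.j = own outer ports
the subtree at beta composes to {out.1} {out.2, out.3, a1.1} {a1.2} {a1.3, a2.3} {a2.1, a2.2} on (a1, a2); out.j = own outer ports
the subtree at gamma composes to {out.1, a1.1} {out.2, out.3, a3.3, a4.2} {a1.2} {a1.3, a2.3} {a2.1, a2.2} {a3.1} {a3.2, a4.3} {a4.1} on (a4, a3, a1, a2); out.j = own outer ports
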